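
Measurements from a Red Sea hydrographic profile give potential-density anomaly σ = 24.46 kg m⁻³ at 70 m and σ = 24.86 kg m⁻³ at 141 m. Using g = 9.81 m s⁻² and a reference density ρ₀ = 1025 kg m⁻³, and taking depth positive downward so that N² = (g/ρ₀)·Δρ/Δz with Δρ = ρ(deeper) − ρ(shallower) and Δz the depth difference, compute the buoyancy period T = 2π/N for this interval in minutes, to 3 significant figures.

Δρ = 1024.86 − 1024.46 = 0.40 kg m⁻³ over Δz = 141 − 70 = 71 m.
N² = (9.81/1025) × (0.40/71) = 5.3920 × 10⁻⁵ s⁻².
N = √(5.3920 × 10⁻⁵) = 7.3430 × 10⁻³ rad s⁻¹, so T = 2π/N = 855.67 s = 14.261 min ≈ 14.3 min.
N² > 0, so the interval is statically stable.

14.3 min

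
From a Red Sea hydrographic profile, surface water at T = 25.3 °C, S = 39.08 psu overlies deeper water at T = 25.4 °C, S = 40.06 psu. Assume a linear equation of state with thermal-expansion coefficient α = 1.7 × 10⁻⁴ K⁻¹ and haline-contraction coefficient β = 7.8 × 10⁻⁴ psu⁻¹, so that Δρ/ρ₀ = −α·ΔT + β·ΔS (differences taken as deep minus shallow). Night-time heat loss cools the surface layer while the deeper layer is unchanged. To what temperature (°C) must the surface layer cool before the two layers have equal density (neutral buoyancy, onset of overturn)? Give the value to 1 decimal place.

20.9 °C

Neutral buoyancy requires Δρ = 0, i.e. −α(T_deep − T_surf′) + β(S_deep − S_surf) = 0.
T_surf′ = T_deep − (β/α)·ΔS = 25.4 − (7.8 × 10⁻⁴/1.7 × 10⁻⁴)·(+0.98) = 20.904 °C.
Cooling required: 25.3 − (20.904) = 4.396 °C.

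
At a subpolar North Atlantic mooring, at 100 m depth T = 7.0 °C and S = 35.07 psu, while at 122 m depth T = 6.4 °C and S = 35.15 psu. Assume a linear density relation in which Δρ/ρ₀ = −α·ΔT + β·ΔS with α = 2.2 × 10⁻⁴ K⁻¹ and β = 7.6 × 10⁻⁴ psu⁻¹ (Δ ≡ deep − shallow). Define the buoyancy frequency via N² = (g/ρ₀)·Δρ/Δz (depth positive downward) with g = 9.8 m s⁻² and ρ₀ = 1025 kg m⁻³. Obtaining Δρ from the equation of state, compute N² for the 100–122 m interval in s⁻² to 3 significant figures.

8.59 × 10⁻⁵ s⁻²

ΔT = -0.6 K, ΔS = +0.08 psu (deep − shallow).
Δρ/ρ₀ = −αΔT + βΔS = 1.32 × 10⁻⁴ + 6.08 × 10⁻⁵ = 1.928 × 10⁻⁴, so Δρ ≈ 0.1976 kg m⁻³.
N² = (g/ρ₀)·Δρ/Δz = g·(Δρ/ρ₀)/Δz = 9.8 × 1.928 × 10⁻⁴ / 22 = 8.5884 × 10⁻⁵ s⁻² ≈ 8.59 × 10⁻⁵ s⁻².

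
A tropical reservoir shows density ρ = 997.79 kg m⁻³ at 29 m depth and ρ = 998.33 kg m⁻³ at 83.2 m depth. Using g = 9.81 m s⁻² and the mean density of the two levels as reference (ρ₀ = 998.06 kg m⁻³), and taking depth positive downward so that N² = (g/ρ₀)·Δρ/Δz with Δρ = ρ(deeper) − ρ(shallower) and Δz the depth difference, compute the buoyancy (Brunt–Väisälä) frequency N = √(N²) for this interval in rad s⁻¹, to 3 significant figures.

9.90 × 10⁻³ rad s⁻¹

Δρ = 998.33 − 997.79 = 0.54 kg m⁻³ over Δz = 83.2 − 29 = 54.2 m.
N² = (9.81/998.06) × (0.54/54.2) = 9.7928 × 10⁻⁵ s⁻².
N = √(9.7928 × 10⁻⁵) = 9.8959 × 10⁻³ rad s⁻¹ ≈ 9.90 × 10⁻³ rad s⁻¹.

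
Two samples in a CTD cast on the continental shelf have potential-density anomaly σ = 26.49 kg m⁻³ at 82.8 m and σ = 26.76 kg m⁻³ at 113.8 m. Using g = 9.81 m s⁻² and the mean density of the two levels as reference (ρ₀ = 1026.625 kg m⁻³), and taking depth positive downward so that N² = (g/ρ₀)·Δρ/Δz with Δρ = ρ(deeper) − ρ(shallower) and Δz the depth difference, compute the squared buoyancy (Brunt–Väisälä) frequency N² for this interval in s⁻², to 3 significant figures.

Δρ = 1026.76 − 1026.49 = 0.27 kg m⁻³ over Δz = 113.8 − 82.8 = 31 m.
N² = (9.81/1026.625) × (0.27/31) = 8.3226 × 10⁻⁵ s⁻² ≈ 8.32 × 10⁻⁵ s⁻².

8.32 × 10⁻⁵ s⁻²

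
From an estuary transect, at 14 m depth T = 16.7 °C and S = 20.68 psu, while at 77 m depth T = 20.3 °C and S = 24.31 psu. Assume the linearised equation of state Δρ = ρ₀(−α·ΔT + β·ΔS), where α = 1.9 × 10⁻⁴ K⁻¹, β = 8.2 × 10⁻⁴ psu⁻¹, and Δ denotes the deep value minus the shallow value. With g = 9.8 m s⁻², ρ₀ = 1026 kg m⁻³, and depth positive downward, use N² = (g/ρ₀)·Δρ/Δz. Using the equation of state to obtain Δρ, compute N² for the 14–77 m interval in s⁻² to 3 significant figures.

ΔT = +3.6 K, ΔS = +3.63 psu (deep − shallow).
Δρ/ρ₀ = −αΔT + βΔS = -6.84 × 10⁻⁴ + 2.9766 × 10⁻³ = 2.2926 × 10⁻³, so Δρ ≈ 2.352 kg m⁻³.
N² = (g/ρ₀)·Δρ/Δz = g·(Δρ/ρ₀)/Δz = 9.8 × 2.2926 × 10⁻³ / 63 = 3.5663 × 10⁻⁴ s⁻² ≈ 3.57 × 10⁻⁴ s⁻².

3.57 × 10⁻⁴ s⁻²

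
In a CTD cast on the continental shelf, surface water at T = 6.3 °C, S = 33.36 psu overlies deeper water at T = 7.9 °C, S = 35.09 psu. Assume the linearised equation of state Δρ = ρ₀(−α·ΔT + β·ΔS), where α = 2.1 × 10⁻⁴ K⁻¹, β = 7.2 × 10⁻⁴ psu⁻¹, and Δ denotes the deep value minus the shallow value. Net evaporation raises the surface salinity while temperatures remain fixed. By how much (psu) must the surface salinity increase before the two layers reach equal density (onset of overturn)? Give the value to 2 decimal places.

1.26 psu

Neutral buoyancy requires −α(T_deep − T_surf) + β(S_deep − S_surf′) = 0.
S_surf′ = S_deep − (α/β)·ΔT = 35.09 − (2.1 × 10⁻⁴/7.2 × 10⁻⁴)·(+1.6) = 34.6233 psu.
Increase required: 34.6233 − 33.36 = 1.2633 psu.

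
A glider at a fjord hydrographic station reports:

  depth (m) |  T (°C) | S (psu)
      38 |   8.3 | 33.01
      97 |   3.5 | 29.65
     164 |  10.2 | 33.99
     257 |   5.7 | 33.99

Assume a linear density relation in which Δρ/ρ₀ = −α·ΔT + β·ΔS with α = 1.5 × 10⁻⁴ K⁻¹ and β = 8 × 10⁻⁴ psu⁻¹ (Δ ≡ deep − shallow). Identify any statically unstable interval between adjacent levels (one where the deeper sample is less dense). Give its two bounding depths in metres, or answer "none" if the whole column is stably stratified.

38–97 m

Evaluate Δρ/ρ₀ = −αΔT + βΔS across each adjacent pair:
  38–97 m: −αΔT+βΔS = −(1.5 × 10⁻⁴)(-4.8)+(8 × 10⁻⁴)(-3.36) = -2.0 × 10⁻³ → UNSTABLE
  97–164 m: −αΔT+βΔS = −(1.5 × 10⁻⁴)(+6.7)+(8 × 10⁻⁴)(+4.34) = 2.5 × 10⁻³ → stable
  164–257 m: −αΔT+βΔS = −(1.5 × 10⁻⁴)(-4.5)+(8 × 10⁻⁴)(+0.00) = 6.7 × 10⁻⁴ → stable
The 38–97 m interval has Δρ < 0: lighter water underlies denser water.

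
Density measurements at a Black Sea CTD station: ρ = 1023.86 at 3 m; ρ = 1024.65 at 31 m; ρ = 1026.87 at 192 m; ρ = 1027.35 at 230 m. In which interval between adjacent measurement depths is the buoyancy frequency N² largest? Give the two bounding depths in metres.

Compute the density gradient over each adjacent pair:
  3–31 m: Δρ/Δz = 0.79/28 = 0.028 kg m⁻⁴
  31–192 m: Δρ/Δz = 2.22/161 = 0.014 kg m⁻⁴
  192–230 m: Δρ/Δz = 0.48/38 = 0.013 kg m⁻⁴
The largest gradient is in the 3–31 m interval — the pycnocline.

3–31 m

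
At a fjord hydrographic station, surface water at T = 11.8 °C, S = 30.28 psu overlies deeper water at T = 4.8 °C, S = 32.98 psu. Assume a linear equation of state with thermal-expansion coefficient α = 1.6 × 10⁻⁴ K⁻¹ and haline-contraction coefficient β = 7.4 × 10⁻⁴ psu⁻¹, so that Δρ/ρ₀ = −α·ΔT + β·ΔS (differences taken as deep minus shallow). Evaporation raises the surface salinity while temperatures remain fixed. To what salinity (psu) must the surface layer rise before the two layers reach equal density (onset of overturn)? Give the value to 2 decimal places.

Neutral buoyancy requires −α(T_deep − T_surf) + β(S_deep − S_surf′) = 0.
S_surf′ = S_deep − (α/β)·ΔT = 32.98 − (1.6 × 10⁻⁴/7.4 × 10⁻⁴)·(-7.0) = 34.4935 psu.
Increase required: 34.4935 − 30.28 = 4.2135 psu.

34.49 psu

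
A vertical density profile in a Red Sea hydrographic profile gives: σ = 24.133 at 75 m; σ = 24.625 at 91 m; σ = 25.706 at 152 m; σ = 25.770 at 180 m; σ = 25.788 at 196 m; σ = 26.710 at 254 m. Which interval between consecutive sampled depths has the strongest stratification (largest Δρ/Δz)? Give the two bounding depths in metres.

Compute the density gradient over each adjacent pair:
  75–91 m: Δρ/Δz = 0.492/16 = 0.031 kg m⁻⁴
  91–152 m: Δρ/Δz = 1.081/61 = 0.018 kg m⁻⁴
  152–180 m: Δρ/Δz = 0.064/28 = 2.3 × 10⁻³ kg m⁻⁴
  180–196 m: Δρ/Δz = 0.018/16 = 1.1 × 10⁻³ kg m⁻⁴
  196–254 m: Δρ/Δz = 0.922/58 = 0.016 kg m⁻⁴
The largest gradient is in the 75–91 m interval — the pycnocline.

75–91 m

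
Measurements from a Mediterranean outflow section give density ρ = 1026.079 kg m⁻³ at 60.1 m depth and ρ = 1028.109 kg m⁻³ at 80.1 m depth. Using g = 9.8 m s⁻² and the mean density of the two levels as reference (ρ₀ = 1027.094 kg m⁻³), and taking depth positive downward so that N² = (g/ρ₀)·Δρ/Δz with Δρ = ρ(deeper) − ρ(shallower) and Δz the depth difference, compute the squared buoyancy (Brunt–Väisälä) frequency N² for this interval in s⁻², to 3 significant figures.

9.68 × 10⁻⁴ s⁻²

Δρ = 1028.109 − 1026.079 = 2.030 kg m⁻³ over Δz = 80.1 − 60.1 = 20 m.
N² = (9.8/1027.094) × (2.030/20) = 9.6846 × 10⁻⁴ s⁻² ≈ 9.68 × 10⁻⁴ s⁻².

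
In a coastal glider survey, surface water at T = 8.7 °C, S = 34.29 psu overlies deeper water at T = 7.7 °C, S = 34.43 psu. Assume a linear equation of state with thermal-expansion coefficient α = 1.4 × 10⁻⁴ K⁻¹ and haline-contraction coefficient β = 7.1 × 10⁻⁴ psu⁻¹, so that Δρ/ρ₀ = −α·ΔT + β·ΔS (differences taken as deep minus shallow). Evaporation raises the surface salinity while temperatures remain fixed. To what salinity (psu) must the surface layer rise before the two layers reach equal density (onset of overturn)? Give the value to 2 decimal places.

34.63 psu

Neutral buoyancy requires −α(T_deep − T_surf) + β(S_deep − S_surf′) = 0.
S_surf′ = S_deep − (α/β)·ΔT = 34.43 − (1.4 × 10⁻⁴/7.1 × 10⁻⁴)·(-1.0) = 34.6272 psu.
Increase required: 34.6272 − 34.29 = 0.3372 psu.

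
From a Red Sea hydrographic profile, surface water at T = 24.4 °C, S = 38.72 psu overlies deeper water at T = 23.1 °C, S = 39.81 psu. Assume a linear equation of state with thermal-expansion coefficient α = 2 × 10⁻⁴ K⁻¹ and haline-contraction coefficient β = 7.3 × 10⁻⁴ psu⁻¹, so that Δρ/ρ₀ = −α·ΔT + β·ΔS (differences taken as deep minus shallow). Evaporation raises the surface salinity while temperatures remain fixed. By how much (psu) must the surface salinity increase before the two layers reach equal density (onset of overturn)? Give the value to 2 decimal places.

1.45 psu

Neutral buoyancy requires −α(T_deep − T_surf) + β(S_deep − S_surf′) = 0.
S_surf′ = S_deep − (α/β)·ΔT = 39.81 − (2 × 10⁻⁴/7.3 × 10⁻⁴)·(-1.3) = 40.1662 psu.
Increase required: 40.1662 − 38.72 = 1.4462 psu.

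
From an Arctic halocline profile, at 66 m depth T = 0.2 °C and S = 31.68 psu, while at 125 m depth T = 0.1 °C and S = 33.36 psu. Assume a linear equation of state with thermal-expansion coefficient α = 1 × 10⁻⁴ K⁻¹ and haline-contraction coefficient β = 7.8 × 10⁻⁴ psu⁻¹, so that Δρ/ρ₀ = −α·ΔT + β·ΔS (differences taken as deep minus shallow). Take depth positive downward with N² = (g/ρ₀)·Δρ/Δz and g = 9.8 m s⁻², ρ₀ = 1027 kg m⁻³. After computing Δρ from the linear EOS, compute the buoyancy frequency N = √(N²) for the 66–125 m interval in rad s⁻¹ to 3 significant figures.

ΔT = -0.1 K, ΔS = +1.68 psu (deep − shallow).
Δρ/ρ₀ = −αΔT + βΔS = 1.00 × 10⁻⁵ + 1.3104 × 10⁻³ = 1.3204 × 10⁻³, so Δρ ≈ 1.356 kg m⁻³.
N² = (g/ρ₀)·Δρ/Δz = g·(Δρ/ρ₀)/Δz = 9.8 × 1.3204 × 10⁻³ / 59 = 2.1932 × 10⁻⁴ s⁻².
N = √(2.1932 × 10⁻⁴) = 0.014809 rad s⁻¹ ≈ 0.0148 rad s⁻¹.

0.0148 rad s⁻¹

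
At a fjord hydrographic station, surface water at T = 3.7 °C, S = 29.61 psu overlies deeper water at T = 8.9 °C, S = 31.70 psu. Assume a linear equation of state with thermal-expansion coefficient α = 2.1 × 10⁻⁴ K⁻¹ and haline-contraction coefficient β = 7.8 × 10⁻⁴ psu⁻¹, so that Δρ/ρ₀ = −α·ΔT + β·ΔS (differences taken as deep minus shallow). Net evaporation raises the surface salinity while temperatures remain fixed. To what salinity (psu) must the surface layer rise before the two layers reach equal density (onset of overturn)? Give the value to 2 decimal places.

30.30 psu

Neutral buoyancy requires −α(T_deep − T_surf) + β(S_deep − S_surf′) = 0.
S_surf′ = S_deep − (α/β)·ΔT = 31.70 − (2.1 × 10⁻⁴/7.8 × 10⁻⁴)·(+5.2) = 30.3000 psu.
Increase required: 30.3000 − 29.61 = 0.6900 psu.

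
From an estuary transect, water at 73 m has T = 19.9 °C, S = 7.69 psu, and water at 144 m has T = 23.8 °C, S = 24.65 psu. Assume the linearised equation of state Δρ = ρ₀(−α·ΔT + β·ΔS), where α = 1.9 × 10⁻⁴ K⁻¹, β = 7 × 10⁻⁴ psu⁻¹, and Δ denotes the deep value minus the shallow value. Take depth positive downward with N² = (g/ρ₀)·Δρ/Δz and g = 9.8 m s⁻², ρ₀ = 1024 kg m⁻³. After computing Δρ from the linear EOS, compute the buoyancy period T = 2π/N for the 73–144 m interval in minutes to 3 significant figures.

2.67 min

ΔT = +3.9 K, ΔS = +16.96 psu (deep − shallow).
Δρ/ρ₀ = −αΔT + βΔS = -7.41 × 10⁻⁴ + 0.011872 = 0.011131, so Δρ ≈ 11.40 kg m⁻³.
N² = (g/ρ₀)·Δρ/Δz = g·(Δρ/ρ₀)/Δz = 9.8 × 0.011131 / 71 = 1.5364 × 10⁻³ s⁻².
N = √(1.5364 × 10⁻³) = 0.039197 rad s⁻¹ → T = 2π/N = 160.30 s = 2.6717 min ≈ 2.67 min.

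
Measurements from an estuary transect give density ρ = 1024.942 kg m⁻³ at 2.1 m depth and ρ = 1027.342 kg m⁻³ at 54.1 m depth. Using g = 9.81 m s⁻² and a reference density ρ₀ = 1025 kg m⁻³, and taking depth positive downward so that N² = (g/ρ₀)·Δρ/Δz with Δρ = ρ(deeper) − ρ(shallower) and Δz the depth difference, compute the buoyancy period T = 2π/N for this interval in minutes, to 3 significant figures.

Δρ = 1027.342 − 1024.942 = 2.400 kg m⁻³ over Δz = 54.1 − 2.1 = 52 m.
N² = (9.81/1025) × (2.400/52) = 4.4173 × 10⁻⁴ s⁻².
N = √(4.4173 × 10⁻⁴) = 0.021017 rad s⁻¹, so T = 2π/N = 298.96 s = 4.9827 min ≈ 4.98 min.

4.98 min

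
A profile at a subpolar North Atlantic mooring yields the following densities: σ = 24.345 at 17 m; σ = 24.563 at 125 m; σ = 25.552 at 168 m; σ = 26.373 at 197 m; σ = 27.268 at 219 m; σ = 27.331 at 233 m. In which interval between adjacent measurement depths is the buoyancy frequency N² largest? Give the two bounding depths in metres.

Compute the density gradient over each adjacent pair:
  17–125 m: Δρ/Δz = 0.218/108 = 2.0 × 10⁻³ kg m⁻⁴
  125–168 m: Δρ/Δz = 0.989/43 = 0.023 kg m⁻⁴
  168–197 m: Δρ/Δz = 0.821/29 = 0.028 kg m⁻⁴
  197–219 m: Δρ/Δz = 0.895/22 = 0.041 kg m⁻⁴
  219–233 m: Δρ/Δz = 0.063/14 = 4.5 × 10⁻³ kg m⁻⁴
The largest gradient is in the 197–219 m interval — the pycnocline.

197–219 m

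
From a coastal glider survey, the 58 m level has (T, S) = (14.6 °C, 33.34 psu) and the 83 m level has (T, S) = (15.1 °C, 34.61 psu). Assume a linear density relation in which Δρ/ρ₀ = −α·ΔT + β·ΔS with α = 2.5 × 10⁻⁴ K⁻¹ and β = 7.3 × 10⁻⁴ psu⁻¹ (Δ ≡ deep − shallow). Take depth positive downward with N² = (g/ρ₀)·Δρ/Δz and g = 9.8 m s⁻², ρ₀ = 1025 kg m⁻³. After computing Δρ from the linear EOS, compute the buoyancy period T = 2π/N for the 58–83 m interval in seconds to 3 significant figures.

354 s

ΔT = +0.5 K, ΔS = +1.27 psu (deep − shallow).
Δρ/ρ₀ = −αΔT + βΔS = -1.25 × 10⁻⁴ + 9.271 × 10⁻⁴ = 8.021 × 10⁻⁴, so Δρ ≈ 0.8222 kg m⁻³.
N² = (g/ρ₀)·Δρ/Δz = g·(Δρ/ρ₀)/Δz = 9.8 × 8.021 × 10⁻⁴ / 25 = 3.1442 × 10⁻⁴ s⁻².
N = √(3.1442 × 10⁻⁴) = 0.017732 rad s⁻¹ → T = 2π/N = 354.34 s ≈ 354 s.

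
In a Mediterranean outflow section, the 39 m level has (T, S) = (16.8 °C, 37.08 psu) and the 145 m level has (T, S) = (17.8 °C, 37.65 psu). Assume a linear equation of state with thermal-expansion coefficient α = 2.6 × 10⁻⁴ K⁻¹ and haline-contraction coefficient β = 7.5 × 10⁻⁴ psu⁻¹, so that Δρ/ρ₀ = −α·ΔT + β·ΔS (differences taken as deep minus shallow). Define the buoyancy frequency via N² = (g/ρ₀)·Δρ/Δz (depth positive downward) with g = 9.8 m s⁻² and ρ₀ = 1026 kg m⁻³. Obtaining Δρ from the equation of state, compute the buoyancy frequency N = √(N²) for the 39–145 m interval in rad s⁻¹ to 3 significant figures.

3.94 × 10⁻³ rad s⁻¹

ΔT = +1.0 K, ΔS = +0.57 psu (deep − shallow).
Δρ/ρ₀ = −αΔT + βΔS = -2.60 × 10⁻⁴ + 4.275 × 10⁻⁴ = 1.675 × 10⁻⁴, so Δρ ≈ 0.1719 kg m⁻³.
N² = (g/ρ₀)·Δρ/Δz = g·(Δρ/ρ₀)/Δz = 9.8 × 1.675 × 10⁻⁴ / 106 = 1.5486 × 10⁻⁵ s⁻².
N = √(1.5486 × 10⁻⁵) = 3.9352 × 10⁻³ rad s⁻¹ ≈ 3.94 × 10⁻³ rad s⁻¹.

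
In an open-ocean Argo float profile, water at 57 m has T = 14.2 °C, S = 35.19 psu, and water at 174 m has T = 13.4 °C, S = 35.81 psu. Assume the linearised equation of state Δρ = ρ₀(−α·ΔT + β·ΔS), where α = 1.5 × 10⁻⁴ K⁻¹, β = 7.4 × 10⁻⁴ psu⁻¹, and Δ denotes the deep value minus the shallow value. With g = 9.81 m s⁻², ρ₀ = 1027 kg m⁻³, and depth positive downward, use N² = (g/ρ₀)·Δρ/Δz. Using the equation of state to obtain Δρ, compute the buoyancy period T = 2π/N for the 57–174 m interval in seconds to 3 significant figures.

902 s

ΔT = -0.8 K, ΔS = +0.62 psu (deep − shallow).
Δρ/ρ₀ = −αΔT + βΔS = 1.20 × 10⁻⁴ + 4.588 × 10⁻⁴ = 5.788 × 10⁻⁴, so Δρ ≈ 0.5944 kg m⁻³.
N² = (g/ρ₀)·Δρ/Δz = g·(Δρ/ρ₀)/Δz = 9.81 × 5.788 × 10⁻⁴ / 117 = 4.8530 × 10⁻⁵ s⁻².
N = √(4.8530 × 10⁻⁵) = 6.9663 × 10⁻³ rad s⁻¹ → T = 2π/N = 901.94 s ≈ 902 s.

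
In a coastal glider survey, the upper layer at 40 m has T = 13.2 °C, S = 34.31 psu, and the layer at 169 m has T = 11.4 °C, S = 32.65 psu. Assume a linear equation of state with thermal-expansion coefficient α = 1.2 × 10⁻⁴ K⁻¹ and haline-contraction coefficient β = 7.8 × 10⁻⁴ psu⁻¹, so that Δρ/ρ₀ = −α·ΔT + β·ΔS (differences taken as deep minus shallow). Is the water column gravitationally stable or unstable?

ΔT = 11.4 − 13.2 = -1.8 K and ΔS = 32.65 − 34.31 = -1.66 psu (deep − shallow).
−αΔT = 2.16 × 10⁻⁴; βΔS = -1.2948 × 10⁻³; sum Δρ/ρ₀ = -1.0788 × 10⁻³.
Δρ/ρ₀ < 0, so Δρ < 0: deeper water is lighter → statically unstable; the column would overturn.

unstable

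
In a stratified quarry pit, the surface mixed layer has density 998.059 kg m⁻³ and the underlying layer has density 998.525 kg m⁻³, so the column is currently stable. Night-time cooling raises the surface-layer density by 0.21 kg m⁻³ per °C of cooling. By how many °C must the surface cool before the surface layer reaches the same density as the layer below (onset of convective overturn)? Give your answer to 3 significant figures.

Density deficit of the surface layer: 998.525 − 998.059 = 0.466 kg m⁻³.
Required change = 0.466 / 0.21 = 2.22 °C.

2.22 °C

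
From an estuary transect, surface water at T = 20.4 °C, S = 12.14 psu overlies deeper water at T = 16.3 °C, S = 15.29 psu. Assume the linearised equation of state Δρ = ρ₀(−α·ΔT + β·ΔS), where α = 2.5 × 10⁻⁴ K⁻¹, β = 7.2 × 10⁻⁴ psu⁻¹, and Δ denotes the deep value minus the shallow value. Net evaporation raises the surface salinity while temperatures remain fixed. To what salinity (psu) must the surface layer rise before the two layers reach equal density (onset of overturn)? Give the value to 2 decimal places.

16.71 psu

Neutral buoyancy requires −α(T_deep − T_surf) + β(S_deep − S_surf′) = 0.
S_surf′ = S_deep − (α/β)·ΔT = 15.29 − (2.5 × 10⁻⁴/7.2 × 10⁻⁴)·(-4.1) = 16.7136 psu.
Increase required: 16.7136 − 12.14 = 4.5736 psu.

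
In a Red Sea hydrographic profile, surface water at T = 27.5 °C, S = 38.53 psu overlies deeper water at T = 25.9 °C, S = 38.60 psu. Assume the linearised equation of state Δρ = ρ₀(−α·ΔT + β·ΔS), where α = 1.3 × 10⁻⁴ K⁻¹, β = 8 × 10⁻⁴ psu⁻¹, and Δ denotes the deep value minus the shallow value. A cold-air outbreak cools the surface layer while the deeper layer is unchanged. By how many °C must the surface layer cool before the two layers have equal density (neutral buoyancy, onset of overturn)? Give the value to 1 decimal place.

Neutral buoyancy requires Δρ = 0, i.e. −α(T_deep − T_surf′) + β(S_deep − S_surf) = 0.
T_surf′ = T_deep − (β/α)·ΔS = 25.9 − (8 × 10⁻⁴/1.3 × 10⁻⁴)·(+0.07) = 25.469 °C.
Cooling required: 27.5 − (25.469) = 2.031 °C.

2.0 °C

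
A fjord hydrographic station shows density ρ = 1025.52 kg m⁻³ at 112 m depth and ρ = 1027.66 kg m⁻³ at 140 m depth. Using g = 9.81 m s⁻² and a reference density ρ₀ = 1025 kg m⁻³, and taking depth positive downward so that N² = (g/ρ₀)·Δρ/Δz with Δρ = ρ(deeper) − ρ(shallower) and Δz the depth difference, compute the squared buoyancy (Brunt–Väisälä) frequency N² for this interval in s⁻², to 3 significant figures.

7.31 × 10⁻⁴ s⁻²

Δρ = 1027.66 − 1025.52 = 2.14 kg m⁻³ over Δz = 140 − 112 = 28 m.
N² = (9.81/1025) × (2.14/28) = 7.3148 × 10⁻⁴ s⁻² ≈ 7.31 × 10⁻⁴ s⁻².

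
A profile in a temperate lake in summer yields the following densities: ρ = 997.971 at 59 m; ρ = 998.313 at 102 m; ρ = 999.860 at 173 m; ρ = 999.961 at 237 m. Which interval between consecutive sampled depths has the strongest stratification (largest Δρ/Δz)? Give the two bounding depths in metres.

102–173 m

Compute the density gradient over each adjacent pair:
  59–102 m: Δρ/Δz = 0.342/43 = 8.0 × 10⁻³ kg m⁻⁴
  102–173 m: Δρ/Δz = 1.547/71 = 0.022 kg m⁻⁴
  173–237 m: Δρ/Δz = 0.101/64 = 1.6 × 10⁻³ kg m⁻⁴
The largest gradient is in the 102–173 m interval — the pycnocline.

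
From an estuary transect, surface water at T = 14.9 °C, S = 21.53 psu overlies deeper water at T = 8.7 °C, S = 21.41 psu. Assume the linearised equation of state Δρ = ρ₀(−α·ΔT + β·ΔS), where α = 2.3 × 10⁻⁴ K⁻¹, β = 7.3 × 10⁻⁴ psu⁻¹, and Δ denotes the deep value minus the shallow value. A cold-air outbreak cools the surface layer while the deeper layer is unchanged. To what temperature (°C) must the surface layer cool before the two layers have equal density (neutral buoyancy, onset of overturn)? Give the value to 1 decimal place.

9.1 °C

Neutral buoyancy requires Δρ = 0, i.e. −α(T_deep − T_surf′) + β(S_deep − S_surf) = 0.
T_surf′ = T_deep − (β/α)·ΔS = 8.7 − (7.3 × 10⁻⁴/2.3 × 10⁻⁴)·(-0.12) = 9.081 °C.
Cooling required: 14.9 − (9.081) = 5.819 °C.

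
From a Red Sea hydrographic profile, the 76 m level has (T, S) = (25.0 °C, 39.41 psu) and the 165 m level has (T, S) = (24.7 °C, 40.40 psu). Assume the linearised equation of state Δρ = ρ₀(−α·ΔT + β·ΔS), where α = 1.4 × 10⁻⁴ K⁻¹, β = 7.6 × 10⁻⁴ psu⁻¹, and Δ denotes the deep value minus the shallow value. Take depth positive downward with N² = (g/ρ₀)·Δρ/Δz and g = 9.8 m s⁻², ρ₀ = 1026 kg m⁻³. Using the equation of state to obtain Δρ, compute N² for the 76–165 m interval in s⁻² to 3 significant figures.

8.75 × 10⁻⁵ s⁻²

ΔT = -0.3 K, ΔS = +0.99 psu (deep − shallow).
Δρ/ρ₀ = −αΔT + βΔS = 4.20 × 10⁻⁵ + 7.524 × 10⁻⁴ = 7.944 × 10⁻⁴, so Δρ ≈ 0.8151 kg m⁻³.
N² = (g/ρ₀)·Δρ/Δz = g·(Δρ/ρ₀)/Δz = 9.8 × 7.944 × 10⁻⁴ / 89 = 8.7473 × 10⁻⁵ s⁻² ≈ 8.75 × 10⁻⁵ s⁻².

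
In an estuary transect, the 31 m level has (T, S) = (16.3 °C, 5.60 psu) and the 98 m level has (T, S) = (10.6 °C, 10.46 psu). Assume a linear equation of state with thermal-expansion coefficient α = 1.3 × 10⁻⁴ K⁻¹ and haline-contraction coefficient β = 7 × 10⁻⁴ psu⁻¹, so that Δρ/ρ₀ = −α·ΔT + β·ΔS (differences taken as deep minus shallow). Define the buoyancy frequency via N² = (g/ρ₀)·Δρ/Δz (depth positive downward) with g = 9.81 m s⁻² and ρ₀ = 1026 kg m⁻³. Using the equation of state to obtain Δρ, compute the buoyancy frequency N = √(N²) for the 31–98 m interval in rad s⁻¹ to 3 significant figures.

0.0246 rad s⁻¹

ΔT = -5.7 K, ΔS = +4.86 psu (deep − shallow).
Δρ/ρ₀ = −αΔT + βΔS = 7.41 × 10⁻⁴ + 3.402 × 10⁻³ = 4.143 × 10⁻³, so Δρ ≈ 4.251 kg m⁻³.
N² = (g/ρ₀)·Δρ/Δz = g·(Δρ/ρ₀)/Δz = 9.81 × 4.143 × 10⁻³ / 67 = 6.0661 × 10⁻⁴ s⁻².
N = √(6.0661 × 10⁻⁴) = 0.024629 rad s⁻¹ ≈ 0.0246 rad s⁻¹.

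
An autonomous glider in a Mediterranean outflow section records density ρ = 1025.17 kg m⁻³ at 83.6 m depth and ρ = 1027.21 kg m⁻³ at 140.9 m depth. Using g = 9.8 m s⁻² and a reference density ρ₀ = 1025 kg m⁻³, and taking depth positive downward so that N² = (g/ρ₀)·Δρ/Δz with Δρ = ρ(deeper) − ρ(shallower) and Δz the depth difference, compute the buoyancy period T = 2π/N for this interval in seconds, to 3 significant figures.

341 s

Δρ = 1027.21 − 1025.17 = 2.04 kg m⁻³ over Δz = 140.9 − 83.6 = 57.3 m.
N² = (9.8/1025) × (2.04/57.3) = 3.4039 × 10⁻⁴ s⁻².
N = √(3.4039 × 10⁻⁴) = 0.018450 rad s⁻¹, so T = 2π/N = 340.55 s ≈ 341 s.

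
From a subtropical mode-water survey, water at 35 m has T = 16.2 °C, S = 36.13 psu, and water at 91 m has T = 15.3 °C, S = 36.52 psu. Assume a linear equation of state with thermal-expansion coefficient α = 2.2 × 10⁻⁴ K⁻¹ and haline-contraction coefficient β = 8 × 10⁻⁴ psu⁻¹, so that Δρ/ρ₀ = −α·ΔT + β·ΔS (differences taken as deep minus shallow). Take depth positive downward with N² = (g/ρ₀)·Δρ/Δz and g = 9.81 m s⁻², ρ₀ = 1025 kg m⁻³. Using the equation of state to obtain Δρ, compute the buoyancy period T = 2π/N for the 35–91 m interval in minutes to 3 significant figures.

ΔT = -0.9 K, ΔS = +0.39 psu (deep − shallow).
Δρ/ρ₀ = −αΔT + βΔS = 1.98 × 10⁻⁴ + 3.12 × 10⁻⁴ = 5.10 × 10⁻⁴, so Δρ ≈ 0.5228 kg m⁻³.
N² = (g/ρ₀)·Δρ/Δz = g·(Δρ/ρ₀)/Δz = 9.81 × 5.10 × 10⁻⁴ / 56 = 8.9341 × 10⁻⁵ s⁻².
N = √(8.9341 × 10⁻⁵) = 9.4520 × 10⁻³ rad s⁻¹ → T = 2π/N = 664.75 s = 11.079 min ≈ 11.1 min.

11.1 min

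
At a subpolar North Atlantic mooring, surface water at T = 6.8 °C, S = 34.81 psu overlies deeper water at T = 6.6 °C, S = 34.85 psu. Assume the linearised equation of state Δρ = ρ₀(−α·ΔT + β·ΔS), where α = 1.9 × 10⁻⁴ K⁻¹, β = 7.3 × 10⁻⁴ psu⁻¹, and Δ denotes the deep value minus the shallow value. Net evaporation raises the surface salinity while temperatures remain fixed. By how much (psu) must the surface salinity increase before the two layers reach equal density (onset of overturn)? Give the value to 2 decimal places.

Neutral buoyancy requires −α(T_deep − T_surf) + β(S_deep − S_surf′) = 0.
S_surf′ = S_deep − (α/β)·ΔT = 34.85 − (1.9 × 10⁻⁴/7.3 × 10⁻⁴)·(-0.2) = 34.9021 psu.
Increase required: 34.9021 − 34.81 = 0.0921 psu.

0.09 psu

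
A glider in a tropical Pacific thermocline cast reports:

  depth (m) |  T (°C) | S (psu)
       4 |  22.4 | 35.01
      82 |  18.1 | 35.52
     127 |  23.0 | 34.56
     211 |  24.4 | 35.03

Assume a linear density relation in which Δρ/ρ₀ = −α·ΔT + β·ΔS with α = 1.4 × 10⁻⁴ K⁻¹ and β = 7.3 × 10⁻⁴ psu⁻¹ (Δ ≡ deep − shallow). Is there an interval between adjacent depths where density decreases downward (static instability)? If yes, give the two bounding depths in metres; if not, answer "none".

82–127 m

Evaluate Δρ/ρ₀ = −αΔT + βΔS across each adjacent pair:
  4–82 m: −αΔT+βΔS = −(1.4 × 10⁻⁴)(-4.3)+(7.3 × 10⁻⁴)(+0.51) = 9.7 × 10⁻⁴ → stable
  82–127 m: −αΔT+βΔS = −(1.4 × 10⁻⁴)(+4.9)+(7.3 × 10⁻⁴)(-0.96) = -1.4 × 10⁻³ → UNSTABLE
  127–211 m: −αΔT+βΔS = −(1.4 × 10⁻⁴)(+1.4)+(7.3 × 10⁻⁴)(+0.47) = 1.5 × 10⁻⁴ → stable
The 82–127 m interval has Δρ < 0: lighter water underlies denser water.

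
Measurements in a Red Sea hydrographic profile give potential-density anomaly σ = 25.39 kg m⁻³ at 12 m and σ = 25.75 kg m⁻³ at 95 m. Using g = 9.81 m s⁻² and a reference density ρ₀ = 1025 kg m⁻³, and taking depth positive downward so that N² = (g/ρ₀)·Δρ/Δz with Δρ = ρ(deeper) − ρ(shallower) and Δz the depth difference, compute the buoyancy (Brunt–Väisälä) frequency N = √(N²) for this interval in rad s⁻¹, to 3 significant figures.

Δρ = 1025.75 − 1025.39 = 0.36 kg m⁻³ over Δz = 95 − 12 = 83 m.
N² = (9.81/1025) × (0.36/83) = 4.1512 × 10⁻⁵ s⁻².
N = √(4.1512 × 10⁻⁵) = 6.4430 × 10⁻³ rad s⁻¹ ≈ 6.44 × 10⁻³ rad s⁻¹.
A positive N² confirms static stability across the interval.

6.44 × 10⁻³ rad s⁻¹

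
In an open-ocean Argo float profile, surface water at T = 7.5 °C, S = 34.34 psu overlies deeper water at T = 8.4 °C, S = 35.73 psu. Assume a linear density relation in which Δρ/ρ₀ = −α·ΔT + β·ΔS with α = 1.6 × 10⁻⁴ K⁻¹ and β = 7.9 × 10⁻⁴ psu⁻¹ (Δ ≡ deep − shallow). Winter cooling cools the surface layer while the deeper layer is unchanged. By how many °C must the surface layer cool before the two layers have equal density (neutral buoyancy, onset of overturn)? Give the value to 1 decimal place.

6.0 °C

Neutral buoyancy requires Δρ = 0, i.e. −α(T_deep − T_surf′) + β(S_deep − S_surf) = 0.
T_surf′ = T_deep − (β/α)·ΔS = 8.4 − (7.9 × 10⁻⁴/1.6 × 10⁻⁴)·(+1.39) = 1.537 °C.
Cooling required: 7.5 − (1.537) = 5.963 °C.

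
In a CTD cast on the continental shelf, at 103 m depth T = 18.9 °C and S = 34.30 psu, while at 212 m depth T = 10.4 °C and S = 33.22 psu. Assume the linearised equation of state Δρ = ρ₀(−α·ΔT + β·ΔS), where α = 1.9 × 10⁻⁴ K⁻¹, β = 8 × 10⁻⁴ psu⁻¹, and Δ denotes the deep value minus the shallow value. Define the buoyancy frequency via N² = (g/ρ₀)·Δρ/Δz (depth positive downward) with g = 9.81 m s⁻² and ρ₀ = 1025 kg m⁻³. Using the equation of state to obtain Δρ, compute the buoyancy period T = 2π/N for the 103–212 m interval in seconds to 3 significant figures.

764 s

ΔT = -8.5 K, ΔS = -1.08 psu (deep − shallow).
Δρ/ρ₀ = −αΔT + βΔS = 1.615 × 10⁻³ − 8.64 × 10⁻⁴ = 7.51 × 10⁻⁴, so Δρ ≈ 0.7698 kg m⁻³.
N² = (g/ρ₀)·Δρ/Δz = g·(Δρ/ρ₀)/Δz = 9.81 × 7.51 × 10⁻⁴ / 109 = 6.7590 × 10⁻⁵ s⁻².
N = √(6.7590 × 10⁻⁵) = 8.2213 × 10⁻³ rad s⁻¹ → T = 2π/N = 764.26 s ≈ 764 s.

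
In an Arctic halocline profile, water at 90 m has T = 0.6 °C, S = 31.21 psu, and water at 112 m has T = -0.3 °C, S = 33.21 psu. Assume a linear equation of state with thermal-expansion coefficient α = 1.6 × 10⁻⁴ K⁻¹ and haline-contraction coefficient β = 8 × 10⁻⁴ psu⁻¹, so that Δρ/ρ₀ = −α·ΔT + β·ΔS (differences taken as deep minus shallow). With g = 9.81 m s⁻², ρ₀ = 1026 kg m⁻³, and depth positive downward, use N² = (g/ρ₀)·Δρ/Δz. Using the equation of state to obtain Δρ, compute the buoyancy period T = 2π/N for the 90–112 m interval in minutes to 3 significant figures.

ΔT = -0.9 K, ΔS = +2.00 psu (deep − shallow).
Δρ/ρ₀ = −αΔT + βΔS = 1.44 × 10⁻⁴ + 1.60 × 10⁻³ = 1.744 × 10⁻³, so Δρ ≈ 1.789 kg m⁻³.
N² = (g/ρ₀)·Δρ/Δz = g·(Δρ/ρ₀)/Δz = 9.81 × 1.744 × 10⁻³ / 22 = 7.7767 × 10⁻⁴ s⁻².
N = √(7.7767 × 10⁻⁴) = 0.027887 rad s⁻¹ → T = 2π/N = 225.31 s = 3.7552 min ≈ 3.76 min.

3.76 min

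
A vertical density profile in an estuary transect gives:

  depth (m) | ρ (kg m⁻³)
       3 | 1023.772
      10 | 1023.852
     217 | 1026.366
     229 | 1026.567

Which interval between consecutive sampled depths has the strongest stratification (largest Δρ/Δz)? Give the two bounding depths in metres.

Compute the density gradient over each adjacent pair:
  3–10 m: Δρ/Δz = 0.080/7 = 0.011 kg m⁻⁴
  10–217 m: Δρ/Δz = 2.514/207 = 0.012 kg m⁻⁴
  217–229 m: Δρ/Δz = 0.201/12 = 0.017 kg m⁻⁴
The largest gradient is in the 217–229 m interval — the pycnocline.

217–229 m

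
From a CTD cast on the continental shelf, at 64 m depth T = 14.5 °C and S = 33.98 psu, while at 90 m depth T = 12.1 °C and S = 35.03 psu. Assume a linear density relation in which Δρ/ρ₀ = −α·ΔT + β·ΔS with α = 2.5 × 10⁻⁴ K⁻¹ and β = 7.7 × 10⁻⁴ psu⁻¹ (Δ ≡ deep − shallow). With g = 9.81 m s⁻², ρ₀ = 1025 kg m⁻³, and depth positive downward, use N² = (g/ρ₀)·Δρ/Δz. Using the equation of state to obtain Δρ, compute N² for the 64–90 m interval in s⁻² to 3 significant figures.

ΔT = -2.4 K, ΔS = +1.05 psu (deep − shallow).
Δρ/ρ₀ = −αΔT + βΔS = 6.00 × 10⁻⁴ + 8.085 × 10⁻⁴ = 1.4085 × 10⁻³, so Δρ ≈ 1.444 kg m⁻³.
N² = (g/ρ₀)·Δρ/Δz = g·(Δρ/ρ₀)/Δz = 9.81 × 1.4085 × 10⁻³ / 26 = 5.3144 × 10⁻⁴ s⁻² ≈ 5.31 × 10⁻⁴ s⁻².

5.31 × 10⁻⁴ s⁻²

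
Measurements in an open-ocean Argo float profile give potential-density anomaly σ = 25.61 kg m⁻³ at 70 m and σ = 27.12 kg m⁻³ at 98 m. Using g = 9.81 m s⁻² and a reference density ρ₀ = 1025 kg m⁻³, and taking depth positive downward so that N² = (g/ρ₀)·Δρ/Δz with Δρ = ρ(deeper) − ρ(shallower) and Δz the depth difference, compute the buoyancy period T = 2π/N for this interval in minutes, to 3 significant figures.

Δρ = 1027.12 − 1025.61 = 1.51 kg m⁻³ over Δz = 98 − 70 = 28 m.
N² = (9.81/1025) × (1.51/28) = 5.1614 × 10⁻⁴ s⁻².
N = √(5.1614 × 10⁻⁴) = 0.022719 rad s⁻¹, so T = 2π/N = 276.56 s = 4.6093 min ≈ 4.61 min.

4.61 min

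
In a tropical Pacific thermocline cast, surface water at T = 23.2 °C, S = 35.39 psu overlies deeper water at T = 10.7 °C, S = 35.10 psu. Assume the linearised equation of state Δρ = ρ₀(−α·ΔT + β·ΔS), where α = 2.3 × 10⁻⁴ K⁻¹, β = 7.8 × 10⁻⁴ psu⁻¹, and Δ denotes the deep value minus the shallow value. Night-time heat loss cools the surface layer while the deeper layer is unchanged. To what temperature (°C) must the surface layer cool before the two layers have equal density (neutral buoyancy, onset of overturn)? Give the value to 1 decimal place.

Neutral buoyancy requires Δρ = 0, i.e. −α(T_deep − T_surf′) + β(S_deep − S_surf) = 0.
T_surf′ = T_deep − (β/α)·ΔS = 10.7 − (7.8 × 10⁻⁴/2.3 × 10⁻⁴)·(-0.29) = 11.683 °C.
Cooling required: 23.2 − (11.683) = 11.517 °C.

11.7 °C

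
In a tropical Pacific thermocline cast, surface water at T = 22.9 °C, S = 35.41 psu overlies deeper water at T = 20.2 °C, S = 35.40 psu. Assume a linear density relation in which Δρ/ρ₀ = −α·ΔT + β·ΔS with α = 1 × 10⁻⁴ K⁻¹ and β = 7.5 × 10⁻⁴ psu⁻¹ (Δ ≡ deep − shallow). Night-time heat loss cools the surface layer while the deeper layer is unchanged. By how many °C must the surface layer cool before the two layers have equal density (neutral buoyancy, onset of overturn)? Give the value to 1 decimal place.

Neutral buoyancy requires Δρ = 0, i.e. −α(T_deep − T_surf′) + β(S_deep − S_surf) = 0.
T_surf′ = T_deep − (β/α)·ΔS = 20.2 − (7.5 × 10⁻⁴/1 × 10⁻⁴)·(-0.01) = 20.275 °C.
Cooling required: 22.9 − (20.275) = 2.625 °C.

2.6 °C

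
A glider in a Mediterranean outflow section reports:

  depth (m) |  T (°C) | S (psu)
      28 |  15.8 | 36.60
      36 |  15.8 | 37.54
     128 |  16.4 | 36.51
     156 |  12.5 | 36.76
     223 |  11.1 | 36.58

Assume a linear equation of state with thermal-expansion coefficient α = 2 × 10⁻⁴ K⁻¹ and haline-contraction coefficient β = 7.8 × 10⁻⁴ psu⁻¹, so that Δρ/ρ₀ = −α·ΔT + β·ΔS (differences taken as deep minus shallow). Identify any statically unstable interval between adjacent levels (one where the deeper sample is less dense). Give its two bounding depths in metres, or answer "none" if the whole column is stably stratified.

Evaluate Δρ/ρ₀ = −αΔT + βΔS across each adjacent pair:
  28–36 m: −αΔT+βΔS = −(2 × 10⁻⁴)(+0.0)+(7.8 × 10⁻⁴)(+0.94) = 7.3 × 10⁻⁴ → stable
  36–128 m: −αΔT+βΔS = −(2 × 10⁻⁴)(+0.6)+(7.8 × 10⁻⁴)(-1.03) = -9.2 × 10⁻⁴ → UNSTABLE
  128–156 m: −αΔT+βΔS = −(2 × 10⁻⁴)(-3.9)+(7.8 × 10⁻⁴)(+0.25) = 9.7 × 10⁻⁴ → stable
  156–223 m: −αΔT+βΔS = −(2 × 10⁻⁴)(-1.4)+(7.8 × 10⁻⁴)(-0.18) = 1.4 × 10⁻⁴ → stable
The 36–128 m interval has Δρ < 0: lighter water underlies denser water.

36–128 m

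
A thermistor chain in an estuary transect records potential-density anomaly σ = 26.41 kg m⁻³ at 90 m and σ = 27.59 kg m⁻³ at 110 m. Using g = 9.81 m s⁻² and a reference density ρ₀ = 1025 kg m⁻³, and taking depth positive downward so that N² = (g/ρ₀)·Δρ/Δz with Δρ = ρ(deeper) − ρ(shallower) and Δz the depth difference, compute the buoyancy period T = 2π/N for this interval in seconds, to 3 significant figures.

Δρ = 1027.59 − 1026.41 = 1.18 kg m⁻³ over Δz = 110 − 90 = 20 m.
N² = (9.81/1025) × (1.18/20) = 5.6467 × 10⁻⁴ s⁻².
N = √(5.6467 × 10⁻⁴) = 0.023763 rad s⁻¹, so T = 2π/N = 264.41 s ≈ 264 s.

264 s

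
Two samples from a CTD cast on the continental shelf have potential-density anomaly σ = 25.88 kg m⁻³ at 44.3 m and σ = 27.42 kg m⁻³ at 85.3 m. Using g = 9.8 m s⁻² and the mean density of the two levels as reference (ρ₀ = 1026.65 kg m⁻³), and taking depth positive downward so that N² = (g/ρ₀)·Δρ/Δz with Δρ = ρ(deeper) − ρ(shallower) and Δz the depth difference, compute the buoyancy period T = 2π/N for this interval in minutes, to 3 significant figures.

5.53 min

Δρ = 1027.42 − 1025.88 = 1.54 kg m⁻³ over Δz = 85.3 − 44.3 = 41 m.
N² = (9.8/1026.65) × (1.54/41) = 3.5854 × 10⁻⁴ s⁻².
N = √(3.5854 × 10⁻⁴) = 0.018935 rad s⁻¹, so T = 2π/N = 331.83 s = 5.5305 min ≈ 5.53 min.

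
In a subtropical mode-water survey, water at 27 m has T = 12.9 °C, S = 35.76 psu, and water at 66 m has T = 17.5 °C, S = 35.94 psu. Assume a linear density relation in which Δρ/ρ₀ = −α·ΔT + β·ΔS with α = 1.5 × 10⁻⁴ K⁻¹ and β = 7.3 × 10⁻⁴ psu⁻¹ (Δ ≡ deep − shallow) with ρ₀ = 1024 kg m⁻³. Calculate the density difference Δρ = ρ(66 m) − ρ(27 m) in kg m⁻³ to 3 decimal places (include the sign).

-0.572 kg m⁻³

ΔT = +4.6 K, ΔS = +0.18 psu (deep − shallow).
Δρ/ρ₀ = −(1.5 × 10⁻⁴)(+4.6) + (7.3 × 10⁻⁴)(+0.18) = -5.586 × 10⁻⁴.
Δρ = 1024 × (-5.586 × 10⁻⁴) = -0.572 kg m⁻³.
Negative Δρ: lighter below, statically unstable.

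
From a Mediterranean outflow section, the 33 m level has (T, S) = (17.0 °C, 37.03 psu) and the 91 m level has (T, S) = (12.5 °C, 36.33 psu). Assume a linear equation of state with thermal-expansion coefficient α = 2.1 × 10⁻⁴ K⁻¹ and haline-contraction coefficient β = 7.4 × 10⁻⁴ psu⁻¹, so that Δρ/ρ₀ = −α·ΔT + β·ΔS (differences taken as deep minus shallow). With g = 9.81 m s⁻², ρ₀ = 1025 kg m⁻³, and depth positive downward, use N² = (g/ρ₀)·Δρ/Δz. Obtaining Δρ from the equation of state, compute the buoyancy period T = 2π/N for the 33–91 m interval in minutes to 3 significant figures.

ΔT = -4.5 K, ΔS = -0.70 psu (deep − shallow).
Δρ/ρ₀ = −αΔT + βΔS = 9.45 × 10⁻⁴ − 5.18 × 10⁻⁴ = 4.27 × 10⁻⁴, so Δρ ≈ 0.4377 kg m⁻³.
N² = (g/ρ₀)·Δρ/Δz = g·(Δρ/ρ₀)/Δz = 9.81 × 4.27 × 10⁻⁴ / 58 = 7.2222 × 10⁻⁵ s⁻².
N = √(7.2222 × 10⁻⁵) = 8.4984 × 10⁻³ rad s⁻¹ → T = 2π/N = 739.34 s = 12.322 min ≈ 12.3 min.

12.3 min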